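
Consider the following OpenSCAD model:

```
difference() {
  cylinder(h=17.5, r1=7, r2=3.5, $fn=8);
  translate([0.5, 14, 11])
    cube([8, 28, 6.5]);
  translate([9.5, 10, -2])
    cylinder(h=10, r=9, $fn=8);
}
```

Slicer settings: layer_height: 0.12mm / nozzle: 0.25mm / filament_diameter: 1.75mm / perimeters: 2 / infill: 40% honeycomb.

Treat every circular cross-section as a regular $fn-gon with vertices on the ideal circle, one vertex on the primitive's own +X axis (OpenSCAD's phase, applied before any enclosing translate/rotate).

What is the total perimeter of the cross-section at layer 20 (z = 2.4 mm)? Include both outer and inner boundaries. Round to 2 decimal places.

39.92 mm

At z = 2.4 mm: the cone contributes a regular 8-gon of circumradius 6.520 (interpolated between r1=7 and r2=3.5 at t=0.137) (perimeter = 2·8·6.520·sin(180°/8) = 39.92 mm); the cube at (0.5, 14) is not intersected at this z (z outside [11, 17.5]); the r=9 cylinder at (9.5, 10) gives a regular 8-gon of circumradius 9 (constant along its height) (perimeter = 2·8·9.000·sin(180°/8) = 55.11 mm); Subtracting the remaining from the first: starting from the cone, the r=9 cylinder at (9.5, 10) partially overlaps it — only the 3.59 mm² overlap (of its 229.10 mm²) is removed, clipping the outline — boundary = 39.92 mm. Overall, the cross-section is a single solid region. Total boundary length (outer) = 39.92 mm.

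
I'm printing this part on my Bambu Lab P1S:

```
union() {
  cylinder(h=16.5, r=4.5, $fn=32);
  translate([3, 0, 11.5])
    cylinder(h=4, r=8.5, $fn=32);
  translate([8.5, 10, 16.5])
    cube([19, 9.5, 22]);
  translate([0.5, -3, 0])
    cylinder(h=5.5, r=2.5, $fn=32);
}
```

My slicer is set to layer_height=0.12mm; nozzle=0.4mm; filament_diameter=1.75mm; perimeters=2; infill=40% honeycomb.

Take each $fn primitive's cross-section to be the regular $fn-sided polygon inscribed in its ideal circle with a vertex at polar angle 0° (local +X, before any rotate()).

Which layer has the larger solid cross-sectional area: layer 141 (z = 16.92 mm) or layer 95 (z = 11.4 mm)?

layer 141 (z = 16.92 mm)

Layer 141 (z = 16.92): the cylinder does not reach this height (z outside [0, 16.5]); the cylinder at (3, 0) is absent (z outside [11.5, 15.5]); the cube at (8.5, 10) is present — its section is the full 19×9.5 rectangle (area 180.50 mm²); the cylinder at (0.5, -3) is not intersected at this z (z outside [0, 5.5]); Taking the union: only the 19×9.5 cube at (8.5, 10) is present, so the union is just that shape — area = 180.50 mm². So its area = 180.50 mm². Layer 95 (z = 11.4): the cylinder: section is a regular 32-gon, circumradius r=4.5 (area = (32/2)·4.500²·sin(360°/32) = 63.21 mm²); the cylinder at (3, 0) is absent (z outside [11.5, 15.5]); the cube at (8.5, 10) does not reach this height (z outside [16.5, 38.5]); the cylinder at (0.5, -3) is absent (z outside [0, 5.5]); Combining (union): only the r=4.5 cylinder is present, so the union is just that shape — area = 63.21 mm². So its area = 63.21 mm². Layer 141 is larger (180.50 vs 63.21 mm²).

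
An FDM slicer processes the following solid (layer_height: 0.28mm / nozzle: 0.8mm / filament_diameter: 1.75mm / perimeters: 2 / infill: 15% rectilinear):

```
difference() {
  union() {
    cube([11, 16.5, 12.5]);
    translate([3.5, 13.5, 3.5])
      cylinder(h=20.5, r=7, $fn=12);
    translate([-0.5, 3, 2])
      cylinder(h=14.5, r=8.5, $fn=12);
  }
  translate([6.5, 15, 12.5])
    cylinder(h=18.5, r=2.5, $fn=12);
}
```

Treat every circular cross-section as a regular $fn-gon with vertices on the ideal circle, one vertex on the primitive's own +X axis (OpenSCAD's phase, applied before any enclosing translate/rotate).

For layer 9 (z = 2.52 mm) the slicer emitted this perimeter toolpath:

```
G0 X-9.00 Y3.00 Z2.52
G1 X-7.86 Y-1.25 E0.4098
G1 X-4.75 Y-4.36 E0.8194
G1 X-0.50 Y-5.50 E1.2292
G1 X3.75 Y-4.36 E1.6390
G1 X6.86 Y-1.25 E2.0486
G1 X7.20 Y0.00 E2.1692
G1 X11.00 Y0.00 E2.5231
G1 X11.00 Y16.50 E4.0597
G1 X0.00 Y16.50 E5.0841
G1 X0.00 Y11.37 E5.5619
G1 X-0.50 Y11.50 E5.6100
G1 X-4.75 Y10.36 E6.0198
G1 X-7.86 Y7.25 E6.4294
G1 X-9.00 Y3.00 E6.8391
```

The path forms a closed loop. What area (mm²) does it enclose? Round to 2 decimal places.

Apply the shoelace formula to the sequence of (X, Y) vertices; enclosed area = 325.46 mm².

325.46 mm²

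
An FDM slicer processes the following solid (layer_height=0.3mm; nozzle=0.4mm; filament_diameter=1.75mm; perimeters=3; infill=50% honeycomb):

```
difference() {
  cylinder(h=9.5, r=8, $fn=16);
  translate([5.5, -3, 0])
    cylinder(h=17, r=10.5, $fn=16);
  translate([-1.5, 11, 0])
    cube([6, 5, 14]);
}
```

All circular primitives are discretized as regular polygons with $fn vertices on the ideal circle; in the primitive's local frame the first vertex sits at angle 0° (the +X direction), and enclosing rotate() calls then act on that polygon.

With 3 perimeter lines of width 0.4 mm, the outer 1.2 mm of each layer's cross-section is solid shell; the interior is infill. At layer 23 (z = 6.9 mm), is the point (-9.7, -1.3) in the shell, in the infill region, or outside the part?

outside

At z = 6.9 mm: the r=8 cylinder gives a regular 16-gon of circumradius 8 (constant along its height); the r=10.5 cylinder at (5.5, -3) contributes a regular 16-gon of circumradius 10.5; the cube at (-1.5, 11) is present — its section is the full 6×5 rectangle; After the difference (first − rest): starting from the r=8 cylinder, the r=10.5 cylinder at (5.5, -3) partially overlaps it — only the 145.04 mm² overlap (of its 337.53 mm²) is removed, clipping the outline; the 6×5 cube at (-1.5, 11) misses the remaining region (no effect) — 1 connected region. Overall, the cross-section is a single solid region. The nearest boundary edge runs (-7.39, -3.06)→(-8.00, 0.00); distance from the point to it = 1.92 mm. The point is not inside any of the regions above, so it lies outside the cross-section (1.92 mm from the nearest boundary).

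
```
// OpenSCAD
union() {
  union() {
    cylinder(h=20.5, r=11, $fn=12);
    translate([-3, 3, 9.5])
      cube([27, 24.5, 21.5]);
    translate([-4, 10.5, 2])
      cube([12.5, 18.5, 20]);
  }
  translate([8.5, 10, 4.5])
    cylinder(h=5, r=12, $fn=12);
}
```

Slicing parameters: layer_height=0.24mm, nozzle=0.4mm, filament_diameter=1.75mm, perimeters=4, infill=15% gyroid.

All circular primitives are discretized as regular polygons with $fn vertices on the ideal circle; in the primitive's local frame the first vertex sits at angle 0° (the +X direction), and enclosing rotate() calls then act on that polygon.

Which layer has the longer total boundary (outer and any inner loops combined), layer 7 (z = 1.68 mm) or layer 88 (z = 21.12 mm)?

layer 88 (z = 21.12 mm)

Layer 7 (z = 1.68): the cylinder: section is a regular 12-gon, circumradius r=11 (perimeter = 2·12·11.000·sin(180°/12) = 68.33 mm); the cube at (-3, 3) is not intersected at this z (z outside [9.5, 31]); the cube at (-4, 10.5) is absent (z outside [2, 22]); Merging all regions: only the r=11 cylinder is present, so the union is just that shape — boundary = 68.33 mm; the cylinder at (8.5, 10) does not reach this height (z outside [4.5, 9.5]); Taking the union: only the result so far is present, so the union is just that shape — boundary = 68.33 mm. So its perimeter = 68.33 mm. Layer 88 (z = 21.12): the cylinder is not intersected at this z (z outside [0, 20.5]); the cube at (-3, 3) is present — its section is the full 27×24.5 rectangle (perimeter 103.00 mm); the cube at (-4, 10.5) (footprint 12.5×18.5) is included at this height (perimeter 62.00 mm); Taking the union: the regions partially overlap (shared area 195.50 mm²), so the edge portions inside another operand are dropped and the merged outline is re-measured after clipping — boundary = 108.00 mm; the cylinder at (8.5, 10) is absent (z outside [4.5, 9.5]); Taking the union: only that combined region is present, so the union is just that shape — boundary = 108.00 mm. So its perimeter = 108.00 mm. Layer 88 is larger (108.00 vs 68.33 mm).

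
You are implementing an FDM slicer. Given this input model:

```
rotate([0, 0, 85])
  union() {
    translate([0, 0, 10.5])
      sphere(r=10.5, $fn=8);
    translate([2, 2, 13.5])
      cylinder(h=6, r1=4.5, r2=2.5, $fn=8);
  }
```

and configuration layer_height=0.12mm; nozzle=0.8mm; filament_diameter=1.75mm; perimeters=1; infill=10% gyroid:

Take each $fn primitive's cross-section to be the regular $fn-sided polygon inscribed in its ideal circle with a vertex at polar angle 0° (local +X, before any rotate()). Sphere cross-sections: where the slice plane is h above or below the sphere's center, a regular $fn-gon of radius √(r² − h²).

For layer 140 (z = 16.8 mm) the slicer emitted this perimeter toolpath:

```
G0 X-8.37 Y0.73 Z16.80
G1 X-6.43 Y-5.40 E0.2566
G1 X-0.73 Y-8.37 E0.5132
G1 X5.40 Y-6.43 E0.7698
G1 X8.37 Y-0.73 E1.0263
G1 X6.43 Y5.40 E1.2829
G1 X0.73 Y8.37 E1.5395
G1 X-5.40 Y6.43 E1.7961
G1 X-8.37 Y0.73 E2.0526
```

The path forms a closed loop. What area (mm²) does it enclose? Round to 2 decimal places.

199.54 mm²

Apply the shoelace formula to the sequence of (X, Y) vertices; enclosed area = 199.54 mm².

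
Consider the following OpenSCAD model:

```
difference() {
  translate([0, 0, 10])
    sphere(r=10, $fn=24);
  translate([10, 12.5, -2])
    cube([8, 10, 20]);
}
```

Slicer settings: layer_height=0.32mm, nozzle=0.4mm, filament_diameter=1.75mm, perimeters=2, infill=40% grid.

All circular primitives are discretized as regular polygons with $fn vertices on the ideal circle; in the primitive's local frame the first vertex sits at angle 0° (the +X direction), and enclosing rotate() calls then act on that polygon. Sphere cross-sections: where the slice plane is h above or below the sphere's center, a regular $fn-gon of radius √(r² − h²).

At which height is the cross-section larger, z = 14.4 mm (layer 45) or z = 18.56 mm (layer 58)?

layer 45 (z = 14.4 mm)

Layer 45 (z = 14.4): the sphere: section is a regular 24-gon, circumradius = √(r²−h²) = √(10²−4.4²) = 8.980 (area = (24/2)·8.980²·sin(360°/24) = 250.45 mm²); the cube at (10, 12.5) is present — its section is the full 8×10 rectangle (area 80.00 mm²); After the difference (first − rest): starting from the r=10 sphere (250.45 mm²), the 8×10 cube at (10, 12.5) misses the remaining region (no effect) — area = 250.45 mm². So its area = 250.45 mm². Layer 58 (z = 18.56): the sphere: section is a regular 24-gon, circumradius = √(r²−h²) = √(10²−8.56²) = 5.170 (area = (24/2)·5.170²·sin(360°/24) = 83.01 mm²); the cube at (10, 12.5) is not intersected at this z (z outside [-2, 18]); Taking the first minus the rest: none of the subtracted shapes is present at this height, so the r=10 sphere is unchanged — area = 83.01 mm². So its area = 83.01 mm². Layer 45 is larger (250.45 vs 83.01 mm²).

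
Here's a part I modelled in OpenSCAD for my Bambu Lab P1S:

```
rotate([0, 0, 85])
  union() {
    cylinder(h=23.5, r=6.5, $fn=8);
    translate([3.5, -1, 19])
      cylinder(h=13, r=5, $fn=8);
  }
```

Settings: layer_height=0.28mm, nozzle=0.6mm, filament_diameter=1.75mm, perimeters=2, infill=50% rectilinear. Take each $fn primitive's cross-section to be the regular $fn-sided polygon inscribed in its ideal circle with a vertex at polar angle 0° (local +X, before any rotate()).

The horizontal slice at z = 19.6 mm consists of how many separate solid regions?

1

At z = 19.6 mm: the r=6.5 cylinder contributes a regular 8-gon of circumradius 6.5; the r=5 cylinder at (3.5, -1) contributes a regular 8-gon of circumradius 5; Merging all regions: the regions partially overlap (shared area 52.71 mm²), so overlapping operands fuse into one piece — 1 connected region; (rotated 85° about Z; rotation is an isometry so areas/perimeters/island counts are preserved). The result has 1 disconnected region.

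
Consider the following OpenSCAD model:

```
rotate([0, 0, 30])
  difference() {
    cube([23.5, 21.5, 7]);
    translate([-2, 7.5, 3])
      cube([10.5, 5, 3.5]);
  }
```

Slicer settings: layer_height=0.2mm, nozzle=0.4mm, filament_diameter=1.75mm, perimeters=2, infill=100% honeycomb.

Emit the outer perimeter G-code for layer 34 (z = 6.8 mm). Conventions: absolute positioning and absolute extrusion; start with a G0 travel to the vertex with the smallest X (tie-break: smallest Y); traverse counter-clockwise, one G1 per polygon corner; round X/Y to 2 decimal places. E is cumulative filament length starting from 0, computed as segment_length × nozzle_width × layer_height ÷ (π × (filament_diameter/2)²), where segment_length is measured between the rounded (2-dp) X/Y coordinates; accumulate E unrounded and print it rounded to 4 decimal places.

At z = 6.8 mm: the cube (footprint 23.5×21.5) is included at this height; the cube at (-2, 7.5) is absent (z outside [3, 6.5]); After the difference (first − rest): none of the subtracted shapes is present at this height, so the 23.5×21.5 cube is unchanged — 1 connected region; (rotated 30° about Z; rotation is an isometry so areas/perimeters/island counts are preserved). The outline is a single polygon with 4 vertices. Extrusion per mm of travel: 0.4 × 0.2 / (π × 0.875²) = 0.033260. Accumulating E over each segment gives final E = 2.9933.

G0 X-10.75 Y18.62 Z6.80
G1 X0.00 Y0.00 E0.7151
G1 X20.35 Y11.75 E1.4967
G1 X9.60 Y30.37 E2.2118
G1 X-10.75 Y18.62 E2.9933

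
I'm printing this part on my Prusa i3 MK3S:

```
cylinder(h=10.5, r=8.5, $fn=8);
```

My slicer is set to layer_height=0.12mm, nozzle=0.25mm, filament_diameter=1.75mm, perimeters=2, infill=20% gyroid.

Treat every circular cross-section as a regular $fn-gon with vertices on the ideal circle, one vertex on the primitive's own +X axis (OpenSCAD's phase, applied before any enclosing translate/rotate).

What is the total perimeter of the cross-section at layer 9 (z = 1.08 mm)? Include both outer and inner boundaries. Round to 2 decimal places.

At z = 1.08 mm: the r=8.5 cylinder contributes a regular 8-gon of circumradius 8.5 (perimeter = 2·8·8.500·sin(180°/8) = 52.04 mm). Overall, the cross-section is a single solid region. Total boundary length (outer) = 52.04 mm.

52.04 mm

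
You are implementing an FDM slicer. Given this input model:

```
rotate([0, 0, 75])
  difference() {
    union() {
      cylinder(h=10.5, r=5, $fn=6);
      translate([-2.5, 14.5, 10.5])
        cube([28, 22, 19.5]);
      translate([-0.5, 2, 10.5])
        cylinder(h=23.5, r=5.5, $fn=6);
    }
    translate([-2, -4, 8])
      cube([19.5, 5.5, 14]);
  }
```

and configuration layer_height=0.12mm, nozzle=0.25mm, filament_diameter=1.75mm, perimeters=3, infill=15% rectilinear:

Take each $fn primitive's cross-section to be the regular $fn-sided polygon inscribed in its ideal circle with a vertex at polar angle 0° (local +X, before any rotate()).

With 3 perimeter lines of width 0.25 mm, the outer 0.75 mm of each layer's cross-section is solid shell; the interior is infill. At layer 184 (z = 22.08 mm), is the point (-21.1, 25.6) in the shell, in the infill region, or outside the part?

infill

At z = 22.08 mm: the cylinder does not reach this height (z outside [0, 10.5]); the 28×22 cube at (-2.5, 14.5) contributes its full rectangle; the cylinder at (-0.5, 2): section is a regular 6-gon, circumradius r=5.5; Taking the union: the 2 present regions are separate (no shared area or edge), so areas and boundary lengths simply add and each stays a separate island — 2 connected regions; the cube at (-2, -4) does not reach this height (z outside [8, 22]); After the difference (first − rest): none of the subtracted shapes is present at this height, so the result so far is unchanged — 2 connected regions; (rotated 75° about Z; rotation is an isometry so areas/perimeters/island counts are preserved). Overall, the cross-section has 2 separate islands. Undo the 75° rotation: the query point maps to (19.267, 27.007) in the un-rotated model frame. The nearest boundary edge runs (25.50, 36.50)→(25.50, 14.50); distance from the point to it = 6.23 mm. (Shell/infill is judged within the island containing the point — the largest one.) The point is inside the cross-section and 6.23 mm from the nearest boundary — more than the 0.75 mm shell width (3 × 0.25), so it's in the infill interior.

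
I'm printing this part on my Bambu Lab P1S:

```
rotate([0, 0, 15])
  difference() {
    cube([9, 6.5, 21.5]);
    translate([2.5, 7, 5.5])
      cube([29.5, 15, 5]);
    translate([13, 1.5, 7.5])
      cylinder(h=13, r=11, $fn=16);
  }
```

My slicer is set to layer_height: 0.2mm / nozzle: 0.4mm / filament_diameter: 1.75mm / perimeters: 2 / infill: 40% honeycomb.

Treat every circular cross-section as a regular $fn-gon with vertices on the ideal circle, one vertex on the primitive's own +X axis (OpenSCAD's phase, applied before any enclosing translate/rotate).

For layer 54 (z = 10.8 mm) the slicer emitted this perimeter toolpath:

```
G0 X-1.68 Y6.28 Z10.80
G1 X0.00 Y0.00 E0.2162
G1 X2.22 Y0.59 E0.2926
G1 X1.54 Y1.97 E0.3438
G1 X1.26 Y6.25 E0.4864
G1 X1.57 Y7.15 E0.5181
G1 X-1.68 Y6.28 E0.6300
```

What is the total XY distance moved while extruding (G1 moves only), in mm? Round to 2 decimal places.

18.94 mm

Sum the Euclidean lengths of each G1 segment: total = 18.94 mm.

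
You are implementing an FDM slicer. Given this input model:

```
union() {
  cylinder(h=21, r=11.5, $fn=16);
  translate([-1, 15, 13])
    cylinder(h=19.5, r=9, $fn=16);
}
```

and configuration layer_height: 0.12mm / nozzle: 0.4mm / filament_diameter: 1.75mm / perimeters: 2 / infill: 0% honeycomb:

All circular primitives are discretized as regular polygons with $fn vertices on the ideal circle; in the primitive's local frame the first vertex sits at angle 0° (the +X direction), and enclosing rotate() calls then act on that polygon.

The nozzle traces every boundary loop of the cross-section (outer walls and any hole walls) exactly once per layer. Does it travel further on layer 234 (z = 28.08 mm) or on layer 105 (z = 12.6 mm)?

Layer 234 (z = 28.08): the cylinder is absent (z outside [0, 21]); the r=9 cylinder at (-1, 15) contributes a regular 16-gon of circumradius 9 (perimeter = 2·16·9.000·sin(180°/16) = 56.19 mm); Merging all regions: only the r=9 cylinder at (-1, 15) is present, so the union is just that shape — boundary = 56.19 mm. So its perimeter = 56.19 mm. Layer 105 (z = 12.6): the cylinder: section is a regular 16-gon, circumradius r=11.5 (perimeter = 2·16·11.500·sin(180°/16) = 71.79 mm); the cylinder at (-1, 15) is not intersected at this z (z outside [13, 32.5]); Combining (union): only the r=11.5 cylinder is present, so the union is just that shape — boundary = 71.79 mm. So its perimeter = 71.79 mm. Layer 105 is larger (71.79 vs 56.19 mm).

layer 105 (z = 12.6 mm)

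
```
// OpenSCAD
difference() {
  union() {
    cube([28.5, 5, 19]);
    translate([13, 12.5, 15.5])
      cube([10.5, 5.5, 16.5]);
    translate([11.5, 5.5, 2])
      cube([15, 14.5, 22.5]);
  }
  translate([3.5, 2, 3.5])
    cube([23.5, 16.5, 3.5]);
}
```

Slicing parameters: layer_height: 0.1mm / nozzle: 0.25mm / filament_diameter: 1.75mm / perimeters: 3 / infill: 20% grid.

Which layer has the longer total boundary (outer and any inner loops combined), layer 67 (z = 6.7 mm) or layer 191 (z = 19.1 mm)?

layer 67 (z = 6.7 mm)

Layer 67 (z = 6.7): the cube (footprint 28.5×5) is included at this height (perimeter 67.00 mm); the cube at (13, 12.5) is absent (z outside [15.5, 32]); the 15×14.5 cube at (11.5, 5.5) contributes its full rectangle (perimeter 59.00 mm); Merging all regions: the 2 present regions are separate (no shared area or edge), so areas and boundary lengths simply add and each stays a separate island — boundary = 126.00 mm; the cube at (3.5, 2) is present — its section is the full 23.5×16.5 rectangle (perimeter 80.00 mm); After the difference (first − rest): starting from the result so far, the 23.5×16.5 cube at (3.5, 2) partially overlaps it — only the 265.50 mm² overlap (of its 387.75 mm²) is removed, clipping the outline — boundary = 106.00 mm. So its perimeter = 106.00 mm. Layer 191 (z = 19.1): the cube does not reach this height (z outside [0, 19]); the 10.5×5.5 cube at (13, 12.5) contributes its full rectangle (perimeter 32.00 mm); the 15×14.5 cube at (11.5, 5.5) contributes its full rectangle (perimeter 59.00 mm); Merging all regions: the 10.5×5.5 cube at (13, 12.5) lies entirely inside the 15×14.5 cube at (11.5, 5.5), so the union is just the 15×14.5 cube at (11.5, 5.5) — boundary = 59.00 mm; the cube at (3.5, 2) does not reach this height (z outside [3.5, 7]); After the difference (first − rest): none of the subtracted shapes is present at this height, so the result so far is unchanged — boundary = 59.00 mm. So its perimeter = 59.00 mm. Layer 67 is larger (106.00 vs 59.00 mm).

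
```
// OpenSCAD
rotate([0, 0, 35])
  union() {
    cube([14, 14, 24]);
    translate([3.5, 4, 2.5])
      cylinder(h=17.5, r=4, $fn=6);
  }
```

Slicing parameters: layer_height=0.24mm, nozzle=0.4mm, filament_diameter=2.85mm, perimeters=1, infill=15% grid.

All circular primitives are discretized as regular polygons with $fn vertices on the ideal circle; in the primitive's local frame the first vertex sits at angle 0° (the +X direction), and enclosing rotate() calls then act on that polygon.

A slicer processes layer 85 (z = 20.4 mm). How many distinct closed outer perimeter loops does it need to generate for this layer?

1

At z = 20.4 mm: the cube (footprint 14×14) is included at this height; the cylinder at (3.5, 4) is absent (z outside [2.5, 20]); Combining (union): only the 14×14 cube is present, so the union is just that shape — 1 connected region; (rotated 35° about Z; rotation is an isometry so areas/perimeters/island counts are preserved). The result has 1 disconnected region.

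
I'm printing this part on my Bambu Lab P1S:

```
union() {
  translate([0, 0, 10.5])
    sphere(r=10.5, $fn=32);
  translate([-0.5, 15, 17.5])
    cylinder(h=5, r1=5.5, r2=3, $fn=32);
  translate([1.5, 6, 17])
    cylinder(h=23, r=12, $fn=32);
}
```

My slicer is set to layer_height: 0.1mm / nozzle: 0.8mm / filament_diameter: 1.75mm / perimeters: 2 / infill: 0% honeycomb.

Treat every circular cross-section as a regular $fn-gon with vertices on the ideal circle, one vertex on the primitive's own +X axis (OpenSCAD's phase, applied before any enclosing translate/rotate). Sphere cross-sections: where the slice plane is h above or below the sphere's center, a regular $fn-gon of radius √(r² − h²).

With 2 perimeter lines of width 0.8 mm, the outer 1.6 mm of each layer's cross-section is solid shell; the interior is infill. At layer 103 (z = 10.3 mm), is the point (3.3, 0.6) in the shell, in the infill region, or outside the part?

At z = 10.3 mm: the r=10.5 sphere contributes a regular 32-gon of circumradius √(10.5²−0.2²) = 10.498; the cone at (-0.5, 15) does not reach this height (z outside [17.5, 22.5]); the cylinder at (1.5, 6) is absent (z outside [17, 40]); Taking the union: only the r=10.5 sphere is present, so the union is just that shape — 1 connected region. Overall, the cross-section is a single solid region. The nearest boundary edge runs (10.50, 0.00)→(10.30, 2.05); distance from the point to it = 7.10 mm. The point is inside the cross-section and 7.10 mm from the nearest boundary — more than the 1.6 mm shell width (2 × 0.8), so it's in the infill interior.

infill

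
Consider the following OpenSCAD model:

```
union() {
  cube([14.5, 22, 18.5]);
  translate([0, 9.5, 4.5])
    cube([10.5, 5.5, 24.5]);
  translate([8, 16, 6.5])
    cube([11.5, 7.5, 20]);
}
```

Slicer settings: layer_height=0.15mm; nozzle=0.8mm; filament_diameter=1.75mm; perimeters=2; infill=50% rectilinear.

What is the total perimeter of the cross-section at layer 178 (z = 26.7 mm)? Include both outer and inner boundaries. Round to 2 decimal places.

At z = 26.7 mm: the cube does not reach this height (z outside [0, 18.5]); the 10.5×5.5 cube at (0, 9.5) contributes its full rectangle (perimeter 32.00 mm); the cube at (8, 16) does not reach this height (z outside [6.5, 26.5]); Merging all regions: only the 10.5×5.5 cube at (0, 9.5) is present, so the union is just that shape — boundary = 32.00 mm. Overall, the cross-section is a single solid region. Total boundary length (outer) = 32.00 mm.

32.00 mm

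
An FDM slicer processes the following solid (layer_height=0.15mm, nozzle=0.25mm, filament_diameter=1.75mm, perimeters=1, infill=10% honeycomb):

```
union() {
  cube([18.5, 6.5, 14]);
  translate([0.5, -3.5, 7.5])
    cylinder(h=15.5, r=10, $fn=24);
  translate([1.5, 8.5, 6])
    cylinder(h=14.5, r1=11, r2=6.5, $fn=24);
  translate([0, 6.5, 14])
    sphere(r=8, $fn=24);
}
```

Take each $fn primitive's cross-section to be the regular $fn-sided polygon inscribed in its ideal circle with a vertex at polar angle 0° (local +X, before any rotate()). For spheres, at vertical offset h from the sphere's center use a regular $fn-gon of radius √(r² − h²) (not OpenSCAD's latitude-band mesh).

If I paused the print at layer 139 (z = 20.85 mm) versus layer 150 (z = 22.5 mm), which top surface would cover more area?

Layer 139 (z = 20.85): the cube does not reach this height (z outside [0, 14]); the cylinder at (0.5, -3.5): section is a regular 24-gon, circumradius r=10 (area = (24/2)·10.000²·sin(360°/24) = 310.58 mm²); the cone at (1.5, 8.5) is absent (z outside [6, 20.5]); the sphere at (0, 6.5): section is a regular 24-gon, circumradius = √(r²−h²) = √(8²−6.85²) = 4.132 (area = (24/2)·4.132²·sin(360°/24) = 53.04 mm²); Merging all regions: the regions partially overlap — summed areas 363.62 mm² minus the doubly-counted overlap 23.62 mm² gives 340.00 mm² — area = 340.00 mm². So its area = 340.00 mm². Layer 150 (z = 22.5): the cube does not reach this height (z outside [0, 14]); the r=10 cylinder at (0.5, -3.5) gives a regular 24-gon of circumradius 10 (constant along its height) (area = (24/2)·10.000²·sin(360°/24) = 310.58 mm²); the cone at (1.5, 8.5) is absent (z outside [6, 20.5]); the sphere at (0, 6.5) is absent (|z−center|=8.500 > r=8); Combining (union): only the r=10 cylinder at (0.5, -3.5) is present, so the union is just that shape — area = 310.58 mm². So its area = 310.58 mm². Layer 139 is larger (340.00 vs 310.58 mm²).

layer 139 (z = 20.85 mm)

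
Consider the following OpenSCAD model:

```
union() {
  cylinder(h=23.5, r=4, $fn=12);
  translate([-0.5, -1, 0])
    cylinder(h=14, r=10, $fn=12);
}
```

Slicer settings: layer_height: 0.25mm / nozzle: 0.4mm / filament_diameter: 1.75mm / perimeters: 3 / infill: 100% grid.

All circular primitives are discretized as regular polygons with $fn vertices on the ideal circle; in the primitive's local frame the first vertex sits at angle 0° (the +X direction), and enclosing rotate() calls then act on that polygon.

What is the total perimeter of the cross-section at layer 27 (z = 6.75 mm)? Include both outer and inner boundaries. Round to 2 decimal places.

62.12 mm

At z = 6.75 mm: the r=4 cylinder gives a regular 12-gon of circumradius 4 (constant along its height) (perimeter = 2·12·4.000·sin(180°/12) = 24.85 mm); the cylinder at (-0.5, -1): section is a regular 12-gon, circumradius r=10 (perimeter = 2·12·10.000·sin(180°/12) = 62.12 mm); Merging all regions: the r=4 cylinder lies entirely inside the r=10 cylinder at (-0.5, -1), so the union is just the r=10 cylinder at (-0.5, -1) — boundary = 62.12 mm. Overall, the cross-section is a single solid region. Total boundary length (outer) = 62.12 mm.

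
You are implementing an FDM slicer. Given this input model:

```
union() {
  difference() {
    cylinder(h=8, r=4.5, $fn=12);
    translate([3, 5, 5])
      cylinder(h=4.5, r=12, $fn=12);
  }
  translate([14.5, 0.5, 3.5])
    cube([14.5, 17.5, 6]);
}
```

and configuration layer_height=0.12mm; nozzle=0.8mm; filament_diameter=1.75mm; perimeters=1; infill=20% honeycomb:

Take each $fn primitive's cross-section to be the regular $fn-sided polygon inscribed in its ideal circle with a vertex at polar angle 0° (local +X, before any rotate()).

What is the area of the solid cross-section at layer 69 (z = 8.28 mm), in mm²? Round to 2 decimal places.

253.75 mm²

At z = 8.28 mm: the cylinder is not intersected at this z (z outside [0, 8]); the cylinder at (3, 5): section is a regular 12-gon, circumradius r=12 (area = (12/2)·12.000²·sin(360°/12) = 432.00 mm²); Subtracting the remaining from the first: the first operand is absent here, so nothing remains; the cube at (14.5, 0.5) (footprint 14.5×17.5) is included at this height (area 253.75 mm²); Combining (union): only the 14.5×17.5 cube at (14.5, 0.5) is present, so the union is just that shape — area = 253.75 mm². Overall, the cross-section is a single solid region. Net area = 253.75 mm².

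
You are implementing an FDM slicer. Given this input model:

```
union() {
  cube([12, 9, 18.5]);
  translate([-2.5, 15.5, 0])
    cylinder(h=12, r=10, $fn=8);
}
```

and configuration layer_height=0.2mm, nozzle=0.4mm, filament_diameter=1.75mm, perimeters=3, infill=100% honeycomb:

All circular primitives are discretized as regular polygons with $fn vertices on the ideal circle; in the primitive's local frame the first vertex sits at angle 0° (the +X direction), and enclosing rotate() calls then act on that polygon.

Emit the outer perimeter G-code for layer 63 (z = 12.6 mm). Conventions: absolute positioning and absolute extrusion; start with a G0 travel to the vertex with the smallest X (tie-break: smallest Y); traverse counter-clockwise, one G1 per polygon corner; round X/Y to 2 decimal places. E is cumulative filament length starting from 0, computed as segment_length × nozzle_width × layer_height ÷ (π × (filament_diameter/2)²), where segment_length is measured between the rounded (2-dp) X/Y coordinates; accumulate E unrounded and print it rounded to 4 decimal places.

At z = 12.6 mm: the cube is present — its section is the full 12×9 rectangle; the cylinder at (-2.5, 15.5) is not intersected at this z (z outside [0, 12]); Merging all regions: only the 12×9 cube is present, so the union is just that shape — 1 connected region. The outline is a single polygon with 4 vertices. Extrusion per mm of travel: 0.4 × 0.2 / (π × 0.875²) = 0.033260. Accumulating E over each segment gives final E = 1.3969.

G0 X0.00 Y0.00 Z12.60
G1 X12.00 Y0.00 E0.3991
G1 X12.00 Y9.00 E0.6985
G1 X0.00 Y9.00 E1.0976
G1 X0.00 Y0.00 E1.3969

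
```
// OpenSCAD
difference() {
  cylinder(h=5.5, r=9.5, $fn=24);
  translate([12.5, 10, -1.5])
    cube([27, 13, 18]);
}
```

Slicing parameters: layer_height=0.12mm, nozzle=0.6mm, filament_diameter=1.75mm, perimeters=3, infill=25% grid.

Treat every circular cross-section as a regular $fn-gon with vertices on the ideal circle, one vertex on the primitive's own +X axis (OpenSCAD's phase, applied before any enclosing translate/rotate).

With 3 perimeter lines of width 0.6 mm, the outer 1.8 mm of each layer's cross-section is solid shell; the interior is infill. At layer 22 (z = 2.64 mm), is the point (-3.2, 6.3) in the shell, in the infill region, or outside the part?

At z = 2.64 mm: the r=9.5 cylinder contributes a regular 24-gon of circumradius 9.5; the cube at (12.5, 10) is present — its section is the full 27×13 rectangle; Taking the first minus the rest: starting from the r=9.5 cylinder, the 27×13 cube at (12.5, 10) misses the remaining region (no effect) — 1 connected region. Overall, the cross-section is a single solid region. The nearest boundary edge runs (-4.75, 8.23)→(-2.46, 9.18); distance from the point to it = 2.37 mm. The point is inside the cross-section and 2.37 mm from the nearest boundary — more than the 1.8 mm shell width (3 × 0.6), so it's in the infill interior.

infill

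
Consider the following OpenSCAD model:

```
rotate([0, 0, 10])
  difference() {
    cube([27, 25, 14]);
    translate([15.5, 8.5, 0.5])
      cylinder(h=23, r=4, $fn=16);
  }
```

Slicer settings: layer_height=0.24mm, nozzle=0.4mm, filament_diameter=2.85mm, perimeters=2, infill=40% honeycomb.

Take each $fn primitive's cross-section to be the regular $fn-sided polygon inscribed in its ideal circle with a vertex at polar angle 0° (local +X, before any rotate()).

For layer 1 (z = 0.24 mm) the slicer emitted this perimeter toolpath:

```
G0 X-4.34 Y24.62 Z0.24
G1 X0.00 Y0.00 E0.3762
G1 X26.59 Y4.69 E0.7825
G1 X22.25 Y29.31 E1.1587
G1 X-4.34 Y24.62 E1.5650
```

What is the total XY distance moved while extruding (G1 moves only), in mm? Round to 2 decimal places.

Sum the Euclidean lengths of each G1 segment: total = 104.00 mm.

104.00 mm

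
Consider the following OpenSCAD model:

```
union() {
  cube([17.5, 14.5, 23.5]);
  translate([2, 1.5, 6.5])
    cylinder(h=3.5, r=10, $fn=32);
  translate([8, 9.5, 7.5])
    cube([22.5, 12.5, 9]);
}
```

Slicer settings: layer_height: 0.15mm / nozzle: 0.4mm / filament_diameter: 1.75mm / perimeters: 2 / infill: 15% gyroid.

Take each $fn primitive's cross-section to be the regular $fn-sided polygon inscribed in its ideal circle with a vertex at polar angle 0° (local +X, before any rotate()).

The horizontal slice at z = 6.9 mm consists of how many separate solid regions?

1

At z = 6.9 mm: the 17.5×14.5 cube contributes its full rectangle; the cylinder at (2, 1.5): section is a regular 32-gon, circumradius r=10; the cube at (8, 9.5) does not reach this height (z outside [7.5, 16.5]); Taking the union: the regions partially overlap (shared area 115.73 mm²), so overlapping operands fuse into one piece — 1 connected region. The result has 1 disconnected region.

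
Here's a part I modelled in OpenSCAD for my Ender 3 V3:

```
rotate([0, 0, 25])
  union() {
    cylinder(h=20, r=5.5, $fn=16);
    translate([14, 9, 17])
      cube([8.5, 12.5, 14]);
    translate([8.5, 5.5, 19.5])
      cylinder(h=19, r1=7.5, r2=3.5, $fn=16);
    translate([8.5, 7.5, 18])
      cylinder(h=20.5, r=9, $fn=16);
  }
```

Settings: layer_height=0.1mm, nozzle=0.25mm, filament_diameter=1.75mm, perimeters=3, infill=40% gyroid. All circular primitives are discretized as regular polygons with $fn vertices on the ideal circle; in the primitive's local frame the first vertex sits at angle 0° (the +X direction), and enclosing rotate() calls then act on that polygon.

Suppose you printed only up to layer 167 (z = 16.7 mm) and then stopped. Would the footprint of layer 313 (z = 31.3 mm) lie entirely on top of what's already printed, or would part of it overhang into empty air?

part overhangs

Compare the two slices. At z = 16.7: the cylinder: section is a regular 16-gon, circumradius r=5.5 (area = (16/2)·5.500²·sin(360°/16) = 92.61 mm²); the cube at (14, 9) does not reach this height (z outside [17, 31]); the cone at (8.5, 5.5) is absent (z outside [19.5, 38.5]); the cylinder at (8.5, 7.5) does not reach this height (z outside [18, 38.5]); Taking the union: only the r=5.5 cylinder is present, so the union is just that shape — area = 92.61 mm²; (whole slice rotated 25° about Z — lengths, areas and connectivity unchanged). At z = 31.3: the cylinder does not reach this height (z outside [0, 20]); the cube at (14, 9) is absent (z outside [17, 31]); the cone at (8.5, 5.5): at t=0.621 of its height the radius interpolates to r₁+(r₂−r₁)t = 5.016, giving a regular 16-gon of that circumradius (area = (16/2)·5.016²·sin(360°/16) = 77.02 mm²); the r=9 cylinder at (8.5, 7.5) gives a regular 16-gon of circumradius 9 (constant along its height) (area = (16/2)·9.000²·sin(360°/16) = 247.98 mm²); Combining (union): the cone at (8.5, 5.5) lies entirely inside the r=9 cylinder at (8.5, 7.5), so the union is just the r=9 cylinder at (8.5, 7.5) — area = 247.98 mm²; (rotated 25° about Z; rotation is an isometry so areas/perimeters/island counts are preserved). Checking containment: at z = 31.3 the cross-section extends beyond the z = 16.7 cross-section by about 230.87 mm².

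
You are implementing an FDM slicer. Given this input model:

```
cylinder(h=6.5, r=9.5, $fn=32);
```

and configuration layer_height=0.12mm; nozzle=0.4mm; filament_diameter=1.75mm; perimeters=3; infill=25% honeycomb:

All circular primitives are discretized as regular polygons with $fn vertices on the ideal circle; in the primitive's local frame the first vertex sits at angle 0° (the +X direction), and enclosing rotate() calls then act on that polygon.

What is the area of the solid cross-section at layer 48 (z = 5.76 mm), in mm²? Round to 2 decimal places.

At z = 5.76 mm: the r=9.5 cylinder gives a regular 32-gon of circumradius 9.5 (constant along its height) (area = (32/2)·9.500²·sin(360°/32) = 281.71 mm²). Overall, the cross-section is a single solid region. Net area = 281.71 mm².

281.71 mm²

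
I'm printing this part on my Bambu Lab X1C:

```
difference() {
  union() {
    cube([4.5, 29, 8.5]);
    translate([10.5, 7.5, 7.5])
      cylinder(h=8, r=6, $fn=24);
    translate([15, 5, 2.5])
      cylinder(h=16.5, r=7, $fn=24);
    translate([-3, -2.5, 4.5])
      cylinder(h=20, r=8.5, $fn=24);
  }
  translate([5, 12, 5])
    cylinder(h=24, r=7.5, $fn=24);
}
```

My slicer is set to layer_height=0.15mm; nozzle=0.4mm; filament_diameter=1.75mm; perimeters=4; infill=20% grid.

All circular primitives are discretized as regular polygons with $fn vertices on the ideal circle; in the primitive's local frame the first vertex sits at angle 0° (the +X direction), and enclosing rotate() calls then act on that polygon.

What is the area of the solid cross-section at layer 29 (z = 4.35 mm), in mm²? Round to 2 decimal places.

At z = 4.35 mm: the 4.5×29 cube contributes its full rectangle (area 130.50 mm²); the cylinder at (10.5, 7.5) is not intersected at this z (z outside [7.5, 15.5]); the cylinder at (15, 5): section is a regular 24-gon, circumradius r=7 (area = (24/2)·7.000²·sin(360°/24) = 152.19 mm²); the cylinder at (-3, -2.5) is not intersected at this z (z outside [4.5, 24.5]); Merging all regions: the 2 present regions are separate (no shared area or edge), so areas and boundary lengths simply add and each stays a separate island — area = 282.69 mm²; the cylinder at (5, 12) is absent (z outside [5, 29]); Subtracting the remaining from the first: none of the subtracted shapes is present at this height, so the result so far is unchanged — area = 282.69 mm². Overall, the cross-section has 2 separate islands. Net area = 282.69 mm².

282.69 mm²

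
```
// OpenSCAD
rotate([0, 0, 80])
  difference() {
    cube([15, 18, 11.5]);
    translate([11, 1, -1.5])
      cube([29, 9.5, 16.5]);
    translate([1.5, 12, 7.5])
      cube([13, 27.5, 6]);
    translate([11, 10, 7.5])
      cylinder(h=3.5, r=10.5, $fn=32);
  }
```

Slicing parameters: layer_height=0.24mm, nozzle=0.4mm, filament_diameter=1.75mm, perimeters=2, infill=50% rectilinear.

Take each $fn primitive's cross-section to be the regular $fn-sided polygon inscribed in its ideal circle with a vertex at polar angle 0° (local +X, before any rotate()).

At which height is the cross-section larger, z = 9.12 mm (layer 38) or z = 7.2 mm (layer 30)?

Layer 38 (z = 9.12): the cube (footprint 15×18) is included at this height (area 270.00 mm²); the 29×9.5 cube at (11, 1) contributes its full rectangle (area 275.50 mm²); the 13×27.5 cube at (1.5, 12) contributes its full rectangle (area 357.50 mm²); the cylinder at (11, 10): section is a regular 32-gon, circumradius r=10.5 (area = (32/2)·10.500²·sin(360°/32) = 344.14 mm²); Subtracting the remaining from the first: starting from the 15×18 cube (270.00 mm²), the 29×9.5 cube at (11, 1) partially overlaps it — only the 38.00 mm² overlap (of its 275.50 mm²) is removed, clipping the outline; the 13×27.5 cube at (1.5, 12) partially overlaps it — only the 78.00 mm² overlap (of its 357.50 mm²) is removed, clipping the outline; the r=10.5 cylinder at (11, 10) partially overlaps it — only the 119.79 mm² overlap (of its 344.14 mm²) is removed, clipping the outline — area = 34.21 mm²; (rotated 80° about Z; rotation is an isometry so areas/perimeters/island counts are preserved). So its area = 34.21 mm². Layer 30 (z = 7.2): the 15×18 cube contributes its full rectangle (area 270.00 mm²); the cube at (11, 1) is present — its section is the full 29×9.5 rectangle (area 275.50 mm²); the cube at (1.5, 12) does not reach this height (z outside [7.5, 13.5]); the cylinder at (11, 10) is absent (z outside [7.5, 11]); After the difference (first − rest): starting from the 15×18 cube (270.00 mm²), the 29×9.5 cube at (11, 1) partially overlaps it — only the 38.00 mm² overlap (of its 275.50 mm²) is removed, clipping the outline — area = 232.00 mm²; (rotated 80° about Z; rotation is an isometry so areas/perimeters/island counts are preserved). So its area = 232.00 mm². Layer 30 is larger (232.00 vs 34.21 mm²).

layer 30 (z = 7.2 mm)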